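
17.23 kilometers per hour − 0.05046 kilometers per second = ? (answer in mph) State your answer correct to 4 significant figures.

-102.2 mph

17.23 km/h = 10.7062 mph and 0.05046 km/s = 112.876 mph.
10.7062 − 112.876 ≈ -102.2 mph.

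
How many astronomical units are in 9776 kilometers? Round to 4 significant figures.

1 km = 6.68459e-9 astronomical units.
So 9776 × 6.68459e-9 ≈ 6.535e-5 au.

6.535e-5 astronomical units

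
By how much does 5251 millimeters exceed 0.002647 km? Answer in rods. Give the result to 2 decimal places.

0.52 rods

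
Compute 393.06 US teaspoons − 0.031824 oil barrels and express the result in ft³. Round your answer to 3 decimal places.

-0.110 ft³

393.06 US tsp = 0.06841729 ft³ and 0.031824 bbl = 0.1786785 ft³.
0.06841729 − 0.1786785 ≈ -0.110 ft³.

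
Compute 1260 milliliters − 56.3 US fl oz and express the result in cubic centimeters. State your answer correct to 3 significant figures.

1260 mL = 1260.00 cm³ and 56.3 US fl oz = 1664.99 cm³.
1260.00 − 1664.99 ≈ -405 cm³.

-405 cm³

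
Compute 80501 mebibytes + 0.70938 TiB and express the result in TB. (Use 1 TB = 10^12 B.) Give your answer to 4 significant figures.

80501 MiB = 0.0844114 TB and 0.70938 TiB = 0.779972 TB.
0.0844114 + 0.779972 ≈ 0.8644 TB.

0.8644 TB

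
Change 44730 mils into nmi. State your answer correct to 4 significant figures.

0.0006135 nmi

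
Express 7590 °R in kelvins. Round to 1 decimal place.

°R = K × 9/5.
Applying the formula gives 4216.7 K.

4216.7 K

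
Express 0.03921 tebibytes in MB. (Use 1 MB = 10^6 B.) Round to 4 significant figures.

43110 megabytes

1 tebibyte = 1.09951e+6 megabytes.
0.03921 × 1.09951e+6 ≈ 43110 MB.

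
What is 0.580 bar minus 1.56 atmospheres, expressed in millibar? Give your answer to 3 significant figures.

0.580 bar = 580.000 mbar and 1.56 atm = 1580.67 mbar.
580.000 − 1580.67 ≈ -1000 mbar.

-1000 millibar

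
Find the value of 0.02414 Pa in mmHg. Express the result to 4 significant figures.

0.0001811 mmHg

1 Pa = 0.00750062 millimeters of mercury.
Then 0.02414 × 0.00750062 ≈ 0.0001811 mmHg.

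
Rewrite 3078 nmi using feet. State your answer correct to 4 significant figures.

1.870 × 10^7 ft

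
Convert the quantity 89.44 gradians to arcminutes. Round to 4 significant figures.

4830 arcminutes

1 grad = 54.0000 arcmin.
89.44 × 54.0000 ≈ 4830 arcmin.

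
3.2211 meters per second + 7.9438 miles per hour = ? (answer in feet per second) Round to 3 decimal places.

22.219 feet per second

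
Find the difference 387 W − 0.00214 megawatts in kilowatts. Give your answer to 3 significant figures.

-1.75 kilowatts

387 W = 0.387000 kW and 0.00214 MW = 2.14000 kW.
0.387000 − 2.14000 ≈ -1.75 kW.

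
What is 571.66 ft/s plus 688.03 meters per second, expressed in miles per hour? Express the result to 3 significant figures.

1930 mph

571.66 ft/s = 389.768 mph and 688.03 m/s = 1539.08 mph.
389.768 + 1539.08 ≈ 1930 mph.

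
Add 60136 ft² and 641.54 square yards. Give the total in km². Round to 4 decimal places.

0.0061 km²

60136 ft² = 0.00558682 km² and 641.54 yd² = 0.000536409 km².
0.00558682 + 0.000536409 ≈ 0.0061 km².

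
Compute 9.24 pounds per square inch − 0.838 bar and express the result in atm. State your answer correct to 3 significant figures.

-0.198 atm

9.24 psi = 0.628745 atm and 0.838 bar = 0.827042 atm.
0.628745 − 0.827042 ≈ -0.198 atm.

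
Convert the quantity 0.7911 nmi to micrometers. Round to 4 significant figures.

1 nautical mile = 1.85200e+9 μm.
Then 0.7911 × 1.85200e+9 ≈ 1.465e+9 μm.

1.465e+9 micrometers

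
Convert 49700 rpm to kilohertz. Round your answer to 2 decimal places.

0.83 kHz

1 rpm = 1.66667e-5 kilohertz.
49700 × 1.66667e-5 ≈ 0.83 kHz.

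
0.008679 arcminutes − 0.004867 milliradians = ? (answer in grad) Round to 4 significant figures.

-0.0001491 gradians

0.008679 arcmin = 0.000160722 grad and 0.004867 mrad = 0.000309843 grad.
0.000160722 − 0.000309843 ≈ -0.0001491 grad.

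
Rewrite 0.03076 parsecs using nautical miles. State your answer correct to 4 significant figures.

1 pc = 1.66613e+13 nautical miles.
Then 0.03076 × 1.66613e+13 ≈ 5.125e+11 nmi.

5.125e+11 nautical miles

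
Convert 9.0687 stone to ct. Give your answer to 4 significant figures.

287900 ct

1 st = 31751.5 ct.
Thus 9.0687 × 31751.5 ≈ 287900 ct.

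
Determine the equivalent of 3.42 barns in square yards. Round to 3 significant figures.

4.09e-28 square yards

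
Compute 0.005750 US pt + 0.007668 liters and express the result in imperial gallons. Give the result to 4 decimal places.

0.005750 US pt = 0.000598485 imp gal and 0.007668 L = 0.00168672 imp gal.
0.000598485 + 0.00168672 ≈ 0.0023 imp gal.

0.0023 imperial gallons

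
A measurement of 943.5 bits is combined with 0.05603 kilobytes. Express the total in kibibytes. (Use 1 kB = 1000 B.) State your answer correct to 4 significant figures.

0.1699 kibibytes

943.5 bit = 0.115173 KiB and 0.05603 kB = 0.0547168 KiB.
0.115173 + 0.0547168 ≈ 0.1699 KiB.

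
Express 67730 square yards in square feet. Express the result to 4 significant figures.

1 square yard = 9.00000 square feet.
So 67730 × 9.00000 ≈ 609600 ft².

609600 ft²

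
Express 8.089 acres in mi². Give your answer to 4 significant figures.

1 acre = 0.00156250 mi².
So 8.089 × 0.00156250 ≈ 0.01264 mi².

0.01264 square miles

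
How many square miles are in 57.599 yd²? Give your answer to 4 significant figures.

1 yd² = 3.22831 × 10^-7 mi².
So 57.599 × 3.22831 × 10^-7 ≈ 1.859 × 10^-5 mi².

1.859 × 10^-5 mi²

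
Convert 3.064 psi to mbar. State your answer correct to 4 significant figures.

1 pound per square inch = 68.9476 millibar.
3.064 × 68.9476 ≈ 211.3 mbar.

211.3 mbar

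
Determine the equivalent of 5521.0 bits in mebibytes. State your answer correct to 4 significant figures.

0.0006582 MiB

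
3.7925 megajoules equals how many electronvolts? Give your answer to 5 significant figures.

1 MJ = 6.24151e+24 electronvolts.
Thus 3.7925 × 6.24151e+24 ≈ 2.3671e+25 eV.

2.3671e+25 electronvolts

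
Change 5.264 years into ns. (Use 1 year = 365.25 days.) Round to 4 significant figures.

1.661e+17 ns

1 year = 3.15576e+16 nanoseconds.
5.264 × 3.15576e+16 ≈ 1.661e+17 ns.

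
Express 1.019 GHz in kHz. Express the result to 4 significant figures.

1 gigahertz = 1.00000 × 10^6 kilohertz.
So 1.019 × 1.00000 × 10^6 ≈ 1.019 × 10^6 kHz.

1.019 × 10^6 kHz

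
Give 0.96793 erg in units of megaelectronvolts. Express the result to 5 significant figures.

1 erg = 624151 MeV.
Then 0.96793 × 624151 ≈ 604130 MeV.

604130 megaelectronvolts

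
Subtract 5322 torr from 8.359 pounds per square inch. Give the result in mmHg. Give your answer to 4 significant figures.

-4890 mmHg

8.359 psi = 432.285 mmHg and 5322 torr = 5322.00 mmHg.
432.285 − 5322.00 ≈ -4890 mmHg.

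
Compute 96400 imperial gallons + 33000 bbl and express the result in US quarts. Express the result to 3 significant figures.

96400 imp gal = 463086 US qt and 33000 bbl = 5.54400e+6 US qt.
463086 + 5.54400e+6 ≈ 6.01e+6 US qt.

6.01e+6 US quarts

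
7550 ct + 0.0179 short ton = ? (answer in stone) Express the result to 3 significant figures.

2.79 stone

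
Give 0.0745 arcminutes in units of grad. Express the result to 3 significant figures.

0.00138 grad

1 arcminute = 0.0185185 gradians.
So 0.0745 × 0.0185185 ≈ 0.00138 grad.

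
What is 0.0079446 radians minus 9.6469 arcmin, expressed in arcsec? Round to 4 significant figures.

0.0079446 rad = 1638.69 arcsec and 9.6469 arcmin = 578.814 arcsec.
1638.69 − 578.814 ≈ 1060 arcsec.

1060 arcseconds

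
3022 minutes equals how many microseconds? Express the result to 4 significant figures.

1.813 × 10^11 μs

1 min = 6.00000 × 10^7 microseconds.
So 3022 × 6.00000 × 10^7 ≈ 1.813 × 10^11 μs.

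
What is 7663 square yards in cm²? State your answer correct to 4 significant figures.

6.407 × 10^7 square centimeters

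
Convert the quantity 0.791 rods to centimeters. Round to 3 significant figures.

1 rod = 502.920 cm.
So 0.791 × 502.920 ≈ 398 cm.

398 cm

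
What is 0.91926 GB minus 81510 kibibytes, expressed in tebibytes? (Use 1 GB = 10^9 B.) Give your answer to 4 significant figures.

0.0007601 TiB

0.91926 GB = 0.000836062 TiB and 81510 KiB = 7.59121 × 10^-5 TiB.
0.000836062 − 7.59121 × 10^-5 ≈ 0.0007601 TiB.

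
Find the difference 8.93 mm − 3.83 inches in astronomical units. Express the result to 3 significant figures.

8.93 mm = 5.96934e-14 au and 3.83 in = 6.50290e-13 au.
5.96934e-14 − 6.50290e-13 ≈ -5.91e-13 au.

-5.91e-13 au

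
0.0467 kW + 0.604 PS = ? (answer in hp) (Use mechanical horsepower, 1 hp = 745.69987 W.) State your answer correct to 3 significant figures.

0.658 hp

0.0467 kW = 0.0626257 hp and 0.604 PS = 0.595737 hp.
0.0626257 + 0.595737 ≈ 0.658 hp.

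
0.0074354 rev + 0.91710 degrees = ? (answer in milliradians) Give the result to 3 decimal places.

62.724 milliradians

0.0074354 rev = 46.7180 mrad and 0.91710 ° = 16.0064 mrad.
46.7180 + 16.0064 ≈ 62.724 mrad.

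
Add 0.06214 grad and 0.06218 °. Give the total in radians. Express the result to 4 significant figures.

0.002061 radians

0.06214 grad = 0.000976093 rad and 0.06218 ° = 0.00108525 rad.
0.000976093 + 0.00108525 ≈ 0.002061 rad.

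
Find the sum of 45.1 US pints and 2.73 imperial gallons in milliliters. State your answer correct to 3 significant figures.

45.1 US pt = 21340.3 mL and 2.73 imp gal = 12410.8 mL.
21340.3 + 12410.8 ≈ 33800 mL.

33800 mL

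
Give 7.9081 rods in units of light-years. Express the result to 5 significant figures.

1 rod = 5.31587 × 10^-16 light-years.
Then 7.9081 × 5.31587 × 10^-16 ≈ 4.2038 × 10^-15 ly.

4.2038 × 10^-15 light-years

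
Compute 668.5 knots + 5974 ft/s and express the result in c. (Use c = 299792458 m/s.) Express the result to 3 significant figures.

7.22e-6 times the speed of light

668.5 kn = 1.14715e-6 c and 5974 ft/s = 6.07379e-6 c.
1.14715e-6 + 6.07379e-6 ≈ 7.22e-6 c.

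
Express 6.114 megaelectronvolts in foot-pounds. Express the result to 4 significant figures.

7.225e-13 ft·lbf

1 MeV = 1.18170e-13 ft·lbf.
Then 6.114 × 1.18170e-13 ≈ 7.225e-13 ft·lbf.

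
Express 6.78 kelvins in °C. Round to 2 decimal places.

-266.37 °C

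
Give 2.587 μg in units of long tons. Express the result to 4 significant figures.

1 μg = 9.84207e-13 long ton.
2.587 × 9.84207e-13 ≈ 2.546e-12 long ton.

2.546e-12 long tons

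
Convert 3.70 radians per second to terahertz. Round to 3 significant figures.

5.89 × 10^-13 terahertz

1 radian per second = 1.59155 × 10^-13 THz.
Then 3.70 × 1.59155 × 10^-13 ≈ 5.89 × 10^-13 THz.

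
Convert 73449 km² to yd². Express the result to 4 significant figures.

8.784e+10 yd²

1 square kilometer = 1.19599e+6 yd².
Then 73449 × 1.19599e+6 ≈ 8.784e+10 yd².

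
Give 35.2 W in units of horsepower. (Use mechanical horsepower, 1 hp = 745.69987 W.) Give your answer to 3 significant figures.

0.0472 hp

1 watt = 0.00134102 hp.
So 35.2 × 0.00134102 ≈ 0.0472 hp.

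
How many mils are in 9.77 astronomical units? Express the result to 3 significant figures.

1 au = 5.88968 × 10^15 mil.
So 9.77 × 5.88968 × 10^15 ≈ 5.75 × 10^16 mil.

5.75 × 10^16 mil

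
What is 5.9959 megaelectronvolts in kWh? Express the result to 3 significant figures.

2.67e-19 kWh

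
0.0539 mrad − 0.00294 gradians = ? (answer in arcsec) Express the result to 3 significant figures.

1.59 arcsec

0.0539 mrad = 11.1177 arcsec and 0.00294 grad = 9.52560 arcsec.
11.1177 − 9.52560 ≈ 1.59 arcsec.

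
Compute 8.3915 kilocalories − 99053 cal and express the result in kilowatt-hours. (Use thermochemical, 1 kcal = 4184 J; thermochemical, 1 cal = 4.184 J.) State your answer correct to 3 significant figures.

-0.105 kWh

8.3915 kcal = 0.00975279 kWh and 99053 cal = 0.115122 kWh.
0.00975279 − 0.115122 ≈ -0.105 kWh.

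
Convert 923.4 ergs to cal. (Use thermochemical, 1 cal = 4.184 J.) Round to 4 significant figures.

1 erg = 2.39006 × 10^-8 cal.
923.4 × 2.39006 × 10^-8 ≈ 2.207 × 10^-5 cal.

2.207 × 10^-5 cal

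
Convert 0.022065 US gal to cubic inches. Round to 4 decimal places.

1 US gallon = 231.000 in³.
Then 0.022065 × 231.000 ≈ 5.0970 in³.

5.0970 cubic inches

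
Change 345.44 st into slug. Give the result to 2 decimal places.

150.31 slugs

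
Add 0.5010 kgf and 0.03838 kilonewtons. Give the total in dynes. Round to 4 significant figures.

4.329e+6 dyn

0.5010 kgf = 491313 dyn and 0.03838 kN = 3.83800e+6 dyn.
491313 + 3.83800e+6 ≈ 4.329e+6 dyn.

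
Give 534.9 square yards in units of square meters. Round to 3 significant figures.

447 square meters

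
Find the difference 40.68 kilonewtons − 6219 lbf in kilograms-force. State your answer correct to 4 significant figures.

1327 kilograms-force

40.68 kN = 4148.21 kgf and 6219 lbf = 2820.89 kgf.
4148.21 − 2820.89 ≈ 1327 kgf.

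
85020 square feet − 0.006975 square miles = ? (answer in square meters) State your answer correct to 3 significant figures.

85020 ft² = 7898.62 m² and 0.006975 mi² = 18065.2 m².
7898.62 − 18065.2 ≈ -10200 m².

-10200 square meters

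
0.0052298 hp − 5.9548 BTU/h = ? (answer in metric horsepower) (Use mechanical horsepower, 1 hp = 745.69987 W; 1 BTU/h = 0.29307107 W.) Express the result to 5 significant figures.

0.0029296 metric horsepower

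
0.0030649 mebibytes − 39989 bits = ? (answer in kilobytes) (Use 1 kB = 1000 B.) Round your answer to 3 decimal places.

0.0030649 MiB = 3.213781 kB and 39989 bit = 4.998625 kB.
3.213781 − 4.998625 ≈ -1.785 kB.

-1.785 kB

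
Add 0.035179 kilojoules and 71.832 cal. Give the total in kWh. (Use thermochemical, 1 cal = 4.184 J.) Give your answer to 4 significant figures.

0.035179 kJ = 9.77194 × 10^-6 kWh and 71.832 cal = 8.34847 × 10^-5 kWh.
9.77194 × 10^-6 + 8.34847 × 10^-5 ≈ 9.326 × 10^-5 kWh.

9.326 × 10^-5 kilowatt-hours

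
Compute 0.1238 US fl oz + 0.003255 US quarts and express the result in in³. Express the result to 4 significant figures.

0.1238 US fl oz = 0.223420 in³ and 0.003255 US qt = 0.187976 in³.
0.223420 + 0.187976 ≈ 0.4114 in³.

0.4114 in³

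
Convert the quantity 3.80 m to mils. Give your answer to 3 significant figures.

150000 mil

1 m = 39370.1 mils.
So 3.80 × 39370.1 ≈ 150000 mil.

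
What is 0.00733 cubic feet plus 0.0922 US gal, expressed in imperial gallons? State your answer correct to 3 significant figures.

0.122 imperial gallons

0.00733 ft³ = 0.0456574 imp gal and 0.0922 US gal = 0.0767726 imp gal.
0.0456574 + 0.0767726 ≈ 0.122 imp gal.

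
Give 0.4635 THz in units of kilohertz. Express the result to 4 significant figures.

1 terahertz = 1.00000e+9 kHz.
Then 0.4635 × 1.00000e+9 ≈ 4.635e+8 kHz.

4.635e+8 kHz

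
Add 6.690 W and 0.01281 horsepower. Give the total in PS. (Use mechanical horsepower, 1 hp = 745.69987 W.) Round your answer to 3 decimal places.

6.690 W = 0.00909587 PS and 0.01281 hp = 0.0129877 PS.
0.00909587 + 0.0129877 ≈ 0.022 PS.

0.022 metric horsepower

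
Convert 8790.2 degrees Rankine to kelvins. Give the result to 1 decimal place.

°R = K × 9/5.
Applying the formula gives 4883.4 K.

4883.4 kelvins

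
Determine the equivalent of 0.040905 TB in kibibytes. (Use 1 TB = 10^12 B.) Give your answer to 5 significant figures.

3.9946 × 10^7 kibibytes

1 terabyte = 9.765625 × 10^8 KiB.
So 0.040905 × 9.765625 × 10^8 ≈ 3.9946 × 10^7 KiB.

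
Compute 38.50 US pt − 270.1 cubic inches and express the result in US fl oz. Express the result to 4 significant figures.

466.3 US fl oz

38.50 US pt = 616.000 US fl oz and 270.1 in³ = 149.666 US fl oz.
616.000 − 149.666 ≈ 466.3 US fl oz.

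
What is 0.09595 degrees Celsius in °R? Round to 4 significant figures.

491.8 °R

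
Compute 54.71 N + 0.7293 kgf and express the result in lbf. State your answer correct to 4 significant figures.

54.71 N = 12.2993 lbf and 0.7293 kgf = 1.60783 lbf.
12.2993 + 1.60783 ≈ 13.91 lbf.

13.91 lbf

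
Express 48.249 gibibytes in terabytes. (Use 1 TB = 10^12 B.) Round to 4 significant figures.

0.05181 TB

1 gibibyte = 0.00107374 TB.
Then 48.249 × 0.00107374 ≈ 0.05181 TB.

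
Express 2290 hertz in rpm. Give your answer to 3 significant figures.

137000 revolutions per minute

1 hertz = 60.0000 revolutions per minute.
Thus 2290 × 60.0000 ≈ 137000 rpm.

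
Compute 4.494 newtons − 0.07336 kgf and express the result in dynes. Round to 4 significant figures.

4.494 N = 449400 dyn and 0.07336 kgf = 71941.6 dyn.
449400 − 71941.6 ≈ 377500 dyn.

377500 dynes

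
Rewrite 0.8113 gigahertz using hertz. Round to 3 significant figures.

8.11e+8 Hz

1 gigahertz = 1.00000e+9 Hz.
Thus 0.8113 × 1.00000e+9 ≈ 8.11e+8 Hz.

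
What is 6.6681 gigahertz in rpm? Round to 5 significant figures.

1 gigahertz = 6.00000 × 10^10 rpm.
6.6681 × 6.00000 × 10^10 ≈ 4.0009 × 10^11 rpm.

4.0009 × 10^11 rpm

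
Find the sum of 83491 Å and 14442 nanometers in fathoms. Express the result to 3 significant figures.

83491 Å = 4.56534 × 10^-6 fathom and 14442 nm = 7.89698 × 10^-6 fathom.
4.56534 × 10^-6 + 7.89698 × 10^-6 ≈ 1.25 × 10^-5 fathom.

1.25 × 10^-5 fathom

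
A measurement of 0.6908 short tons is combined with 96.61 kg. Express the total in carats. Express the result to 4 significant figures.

0.6908 short ton = 3.13342e+6 ct and 96.61 kg = 483050 ct.
3.13342e+6 + 483050 ≈ 3.616e+6 ct.

3.616e+6 ct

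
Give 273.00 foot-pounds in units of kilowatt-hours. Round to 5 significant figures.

0.00010282 kWh

1 foot-pound = 3.76616e-7 kilowatt-hours.
Thus 273.00 × 3.76616e-7 ≈ 0.00010282 kWh.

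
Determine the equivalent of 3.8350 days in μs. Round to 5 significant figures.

1 d = 8.64000 × 10^10 microseconds.
3.8350 × 8.64000 × 10^10 ≈ 3.3134 × 10^11 μs.

3.3134 × 10^11 μs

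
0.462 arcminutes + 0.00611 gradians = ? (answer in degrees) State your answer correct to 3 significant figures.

0.462 arcmin = 0.00770000 ° and 0.00611 grad = 0.00549900 °.
0.00770000 + 0.00549900 ≈ 0.0132 °.

0.0132 °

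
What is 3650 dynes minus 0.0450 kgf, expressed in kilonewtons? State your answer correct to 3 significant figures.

-0.000405 kilonewtons

3650 dyn = 3.65000 × 10^-5 kN and 0.0450 kgf = 0.000441299 kN.
3.65000 × 10^-5 − 0.000441299 ≈ -0.000405 kN.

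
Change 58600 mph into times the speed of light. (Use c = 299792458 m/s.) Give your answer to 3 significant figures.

8.74e-5 times the speed of light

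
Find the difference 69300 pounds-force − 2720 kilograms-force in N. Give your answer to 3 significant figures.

282000 N

69300 lbf = 308262 N and 2720 kgf = 26674.1 N.
308262 − 26674.1 ≈ 282000 N.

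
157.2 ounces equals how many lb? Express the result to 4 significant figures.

9.825 pounds

1 ounce = 0.0625000 lb.
Then 157.2 × 0.0625000 ≈ 9.825 lb.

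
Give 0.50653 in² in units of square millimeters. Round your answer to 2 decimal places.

1 in² = 645.160 square millimeters.
So 0.50653 × 645.160 ≈ 326.79 mm².

326.79 square millimeters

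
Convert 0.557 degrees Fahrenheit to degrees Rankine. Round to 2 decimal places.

°R = °F + 459.67.
Applying the formula gives 460.23 °R.

460.23 degrees Rankine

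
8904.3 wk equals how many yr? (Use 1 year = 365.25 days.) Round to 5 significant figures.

170.65 years

1 wk = 0.0191650 yr.
8904.3 × 0.0191650 ≈ 170.65 yr.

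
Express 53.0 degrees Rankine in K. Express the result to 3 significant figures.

29.4 kelvins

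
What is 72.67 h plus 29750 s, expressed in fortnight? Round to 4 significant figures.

0.2409 fortnights

72.67 h = 0.216280 fortnight and 29750 s = 0.0245949 fortnight.
0.216280 + 0.0245949 ≈ 0.2409 fortnight.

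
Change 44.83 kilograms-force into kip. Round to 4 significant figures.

1 kilogram-force = 0.00220462 kip.
So 44.83 × 0.00220462 ≈ 0.09883 kip.

0.09883 kips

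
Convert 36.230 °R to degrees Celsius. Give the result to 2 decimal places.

-253.02 °C

°R = (°C + 273.15) × 9/5.
Applying the formula gives -253.02 °C.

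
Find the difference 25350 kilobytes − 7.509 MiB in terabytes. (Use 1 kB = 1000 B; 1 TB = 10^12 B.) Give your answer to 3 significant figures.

1.75 × 10^-5 TB

25350 kB = 2.53500 × 10^-5 TB and 7.509 MiB = 7.87376 × 10^-6 TB.
2.53500 × 10^-5 − 7.87376 × 10^-6 ≈ 1.75 × 10^-5 TB.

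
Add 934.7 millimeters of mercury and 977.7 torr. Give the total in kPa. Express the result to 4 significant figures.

934.7 mmHg = 124.616 kPa and 977.7 torr = 130.349 kPa.
124.616 + 130.349 ≈ 255.0 kPa.

255.0 kilopascals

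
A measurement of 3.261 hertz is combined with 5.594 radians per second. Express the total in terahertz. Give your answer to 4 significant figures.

3.261 Hz = 3.26100 × 10^-12 THz and 5.594 rad/s = 8.90313 × 10^-13 THz.
3.26100 × 10^-12 + 8.90313 × 10^-13 ≈ 4.151 × 10^-12 THz.

4.151 × 10^-12 THz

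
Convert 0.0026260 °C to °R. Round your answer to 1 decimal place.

491.7 °R

°R = (°C + 273.15) × 9/5.
Applying the formula gives 491.7 °R.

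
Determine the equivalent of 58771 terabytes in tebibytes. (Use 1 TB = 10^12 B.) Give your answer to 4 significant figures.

53450 tebibytes

1 TB = 0.909495 tebibytes.
Then 58771 × 0.909495 ≈ 53450 TiB.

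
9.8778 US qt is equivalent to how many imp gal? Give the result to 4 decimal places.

2.0562 imp gal

1 US quart = 0.2081685 imperial gallons.
Then 9.8778 × 0.2081685 ≈ 2.0562 imp gal.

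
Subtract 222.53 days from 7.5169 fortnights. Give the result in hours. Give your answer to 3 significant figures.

-2820 h

7.5169 fortnight = 2525.68 h and 222.53 d = 5340.72 h.
2525.68 − 5340.72 ≈ -2820 h.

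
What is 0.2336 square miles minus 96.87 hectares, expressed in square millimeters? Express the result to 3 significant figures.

-3.64e+11 mm²

0.2336 mi² = 6.05021e+11 mm² and 96.87 ha = 9.68700e+11 mm².
6.05021e+11 − 9.68700e+11 ≈ -3.64e+11 mm².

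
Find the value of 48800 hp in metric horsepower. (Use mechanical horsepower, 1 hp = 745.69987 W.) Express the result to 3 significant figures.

49500 PS

1 horsepower = 1.01387 metric horsepower.
Then 48800 × 1.01387 ≈ 49500 PS.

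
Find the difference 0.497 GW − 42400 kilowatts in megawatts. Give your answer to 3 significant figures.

455 MW

0.497 GW = 497.000 MW and 42400 kW = 42.4000 MW.
497.000 − 42.4000 ≈ 455 MW.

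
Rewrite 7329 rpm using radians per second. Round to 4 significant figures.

767.5 radians per second

1 revolution per minute = 0.104720 rad/s.
7329 × 0.104720 ≈ 767.5 rad/s.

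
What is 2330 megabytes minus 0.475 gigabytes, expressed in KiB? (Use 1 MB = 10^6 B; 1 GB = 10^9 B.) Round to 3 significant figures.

1.81e+6 KiB

2330 MB = 2.27539e+6 KiB and 0.475 GB = 463867 KiB.
2.27539e+6 − 463867 ≈ 1.81e+6 KiB.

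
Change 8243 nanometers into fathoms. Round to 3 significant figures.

4.51e-6 fathom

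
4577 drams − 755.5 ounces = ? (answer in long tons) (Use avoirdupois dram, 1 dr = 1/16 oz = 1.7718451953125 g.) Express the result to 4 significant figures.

4577 dr = 0.00798165 long ton and 755.5 oz = 0.0210798 long ton.
0.00798165 − 0.0210798 ≈ -0.01310 long ton.

-0.01310 long ton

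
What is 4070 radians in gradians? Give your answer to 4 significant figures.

259100 grad

1 rad = 63.6620 gradians.
Thus 4070 × 63.6620 ≈ 259100 grad.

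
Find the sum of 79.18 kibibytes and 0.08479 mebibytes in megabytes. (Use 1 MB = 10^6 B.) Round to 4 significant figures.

0.1700 megabytes

79.18 KiB = 0.0810803 MB and 0.08479 MiB = 0.0889088 MB.
0.0810803 + 0.0889088 ≈ 0.1700 MB.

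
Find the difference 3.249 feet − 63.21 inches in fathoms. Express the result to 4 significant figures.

3.249 ft = 0.541500 fathom and 63.21 in = 0.877917 fathom.
0.541500 − 0.877917 ≈ -0.3364 fathom.

-0.3364 fathoms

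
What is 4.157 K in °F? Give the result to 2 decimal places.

K = (°F + 459.67) × 5/9.
Applying the formula gives -452.19 °F.

-452.19 °F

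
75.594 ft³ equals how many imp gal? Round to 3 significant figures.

1 ft³ = 6.22884 imp gal.
75.594 × 6.22884 ≈ 471 imp gal.

471 imp gal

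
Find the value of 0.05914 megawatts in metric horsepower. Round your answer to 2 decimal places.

1 megawatt = 1359.62 PS.
0.05914 × 1359.62 ≈ 80.41 PS.

80.41 PS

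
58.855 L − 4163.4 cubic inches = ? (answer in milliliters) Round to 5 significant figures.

-9370.9 mL

58.855 L = 58855.0 mL and 4163.4 in³ = 68225.9 mL.
58855.0 − 68225.9 ≈ -9370.9 mL.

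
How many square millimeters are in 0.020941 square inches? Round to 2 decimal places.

13.51 mm²

1 square inch = 645.160 mm².
0.020941 × 645.160 ≈ 13.51 mm².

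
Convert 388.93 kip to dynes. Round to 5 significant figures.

1 kip = 4.44822e+8 dynes.
Then 388.93 × 4.44822e+8 ≈ 1.7300e+11 dyn.

1.7300e+11 dyn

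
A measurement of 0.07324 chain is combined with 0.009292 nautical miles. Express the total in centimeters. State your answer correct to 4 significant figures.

1868 cm

0.07324 chain = 147.335 cm and 0.009292 nmi = 1720.88 cm.
147.335 + 1720.88 ≈ 1868 cm.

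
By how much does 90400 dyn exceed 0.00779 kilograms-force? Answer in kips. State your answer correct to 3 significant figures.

0.000186 kip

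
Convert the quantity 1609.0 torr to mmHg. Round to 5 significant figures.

1609.0 millimeters of mercury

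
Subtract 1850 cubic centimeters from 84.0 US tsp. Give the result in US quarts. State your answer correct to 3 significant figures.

84.0 US tsp = 0.437500 US qt and 1850 cm³ = 1.95487 US qt.
0.437500 − 1.95487 ≈ -1.52 US qt.

-1.52 US qt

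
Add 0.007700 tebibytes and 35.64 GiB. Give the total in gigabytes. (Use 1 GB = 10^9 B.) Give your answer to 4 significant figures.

46.73 GB

0.007700 TiB = 8.46624 GB and 35.64 GiB = 38.2682 GB.
8.46624 + 38.2682 ≈ 46.73 GB.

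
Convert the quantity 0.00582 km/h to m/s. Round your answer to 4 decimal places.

0.0016 m/s

1 kilometer per hour = 0.277778 meters per second.
Then 0.00582 × 0.277778 ≈ 0.0016 m/s.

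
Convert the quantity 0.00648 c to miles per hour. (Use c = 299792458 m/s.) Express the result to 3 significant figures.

4.35 × 10^6 miles per hour

1 speed of light = 6.70617 × 10^8 miles per hour.
Then 0.00648 × 6.70617 × 10^8 ≈ 4.35 × 10^6 mph.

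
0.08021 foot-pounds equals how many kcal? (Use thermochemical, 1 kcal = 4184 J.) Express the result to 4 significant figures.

2.599e-5 kcal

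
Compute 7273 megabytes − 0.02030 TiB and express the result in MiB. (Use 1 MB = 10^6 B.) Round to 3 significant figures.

-14400 MiB

7273 MB = 6936.07 MiB and 0.02030 TiB = 21286.1 MiB.
6936.07 − 21286.1 ≈ -14400 MiB.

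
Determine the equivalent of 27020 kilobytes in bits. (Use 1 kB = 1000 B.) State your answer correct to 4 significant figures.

2.162e+8 bits

1 kilobyte = 8000.00 bits.
Thus 27020 × 8000.00 ≈ 2.162e+8 bit.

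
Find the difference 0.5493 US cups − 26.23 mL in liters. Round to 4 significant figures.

0.5493 US cup = 0.129958 L and 26.23 mL = 0.0262300 L.
0.129958 − 0.0262300 ≈ 0.1037 L.

0.1037 liters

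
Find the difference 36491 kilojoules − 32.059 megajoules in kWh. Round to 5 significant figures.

1.2311 kWh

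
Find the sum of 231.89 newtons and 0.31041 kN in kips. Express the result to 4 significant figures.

0.1219 kip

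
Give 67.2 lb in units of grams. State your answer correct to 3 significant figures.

30500 grams

1 pound = 453.592 g.
So 67.2 × 453.592 ≈ 30500 g.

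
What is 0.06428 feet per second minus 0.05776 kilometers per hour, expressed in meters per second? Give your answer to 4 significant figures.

0.003548 meters per second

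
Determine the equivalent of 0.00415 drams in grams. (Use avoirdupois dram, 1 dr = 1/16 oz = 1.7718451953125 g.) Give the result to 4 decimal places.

1 dram = 1.77185 g.
Thus 0.00415 × 1.77185 ≈ 0.0074 g.

0.0074 g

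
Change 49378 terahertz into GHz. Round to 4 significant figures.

1 THz = 1000.00 GHz.
49378 × 1000.00 ≈ 4.938e+7 GHz.

4.938e+7 GHz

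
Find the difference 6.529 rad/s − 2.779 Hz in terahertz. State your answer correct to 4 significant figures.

-1.740e-12 terahertz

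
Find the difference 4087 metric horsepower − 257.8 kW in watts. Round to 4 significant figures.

4087 PS = 3.00598e+6 W and 257.8 kW = 257800 W.
3.00598e+6 − 257800 ≈ 2.748e+6 W.

2.748e+6 watts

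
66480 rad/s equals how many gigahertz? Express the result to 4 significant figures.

1.058e-5 GHz

1 rad/s = 1.59155e-10 gigahertz.
Then 66480 × 1.59155e-10 ≈ 1.058e-5 GHz.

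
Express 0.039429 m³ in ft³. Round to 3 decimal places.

1 m³ = 35.3147 cubic feet.
0.039429 × 35.3147 ≈ 1.392 ft³.

1.392 ft³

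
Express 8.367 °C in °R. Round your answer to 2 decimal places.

506.73 °R

°R = (°C + 273.15) × 9/5.
Applying the formula gives 506.73 °R.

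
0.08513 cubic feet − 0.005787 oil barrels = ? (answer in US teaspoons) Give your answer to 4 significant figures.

302.4 US tsp

0.08513 ft³ = 489.075 US tsp and 0.005787 bbl = 186.665 US tsp.
489.075 − 186.665 ≈ 302.4 US tsp.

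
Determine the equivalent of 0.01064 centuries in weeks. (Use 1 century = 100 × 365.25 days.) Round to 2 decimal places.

1 century = 5217.86 wk.
So 0.01064 × 5217.86 ≈ 55.52 wk.

55.52 weeks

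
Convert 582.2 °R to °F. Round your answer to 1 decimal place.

122.5 degrees Fahrenheit

°R = °F + 459.67.
Applying the formula gives 122.5 °F.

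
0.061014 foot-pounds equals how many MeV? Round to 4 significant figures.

5.163e+11 MeV

1 foot-pound = 8.46235e+12 MeV.
Thus 0.061014 × 8.46235e+12 ≈ 5.163e+11 MeV.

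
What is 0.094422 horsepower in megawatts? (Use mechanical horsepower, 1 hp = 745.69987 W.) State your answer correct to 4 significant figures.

7.041e-5 MW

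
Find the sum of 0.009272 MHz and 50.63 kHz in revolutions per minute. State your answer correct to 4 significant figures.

0.009272 MHz = 556320 rpm and 50.63 kHz = 3.03780e+6 rpm.
556320 + 3.03780e+6 ≈ 3.594e+6 rpm.

3.594e+6 revolutions per minute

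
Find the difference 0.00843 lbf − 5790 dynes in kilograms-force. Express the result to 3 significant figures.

0.00843 lbf = 0.00382378 kgf and 5790 dyn = 0.00590416 kgf.
0.00382378 − 0.00590416 ≈ -0.00208 kgf.

-0.00208 kilograms-force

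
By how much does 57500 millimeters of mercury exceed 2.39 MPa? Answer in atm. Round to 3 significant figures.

52.1 atmospheres

57500 mmHg = 75.6579 atm and 2.39 MPa = 23.5875 atm.
75.6579 − 23.5875 ≈ 52.1 atm.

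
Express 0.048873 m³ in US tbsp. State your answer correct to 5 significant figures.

1 m³ = 67628.0 US tablespoons.
0.048873 × 67628.0 ≈ 3305.2 US tbsp.

3305.2 US tablespoons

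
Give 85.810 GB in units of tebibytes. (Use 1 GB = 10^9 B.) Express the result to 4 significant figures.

1 gigabyte = 0.000909495 TiB.
So 85.810 × 0.000909495 ≈ 0.07804 TiB.

0.07804 tebibytes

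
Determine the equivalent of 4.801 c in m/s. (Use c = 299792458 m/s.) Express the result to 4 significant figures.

1.439 × 10^9 meters per second

1 speed of light = 2.99792 × 10^8 m/s.
Then 4.801 × 2.99792 × 10^8 ≈ 1.439 × 10^9 m/s.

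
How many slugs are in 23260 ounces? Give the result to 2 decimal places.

45.18 slug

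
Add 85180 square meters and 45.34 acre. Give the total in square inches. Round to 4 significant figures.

4.164 × 10^8 in²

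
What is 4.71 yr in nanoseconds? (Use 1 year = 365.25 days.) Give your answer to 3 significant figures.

1.49e+17 nanoseconds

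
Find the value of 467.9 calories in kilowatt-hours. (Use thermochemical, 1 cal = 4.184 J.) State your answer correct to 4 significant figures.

0.0005438 kilowatt-hours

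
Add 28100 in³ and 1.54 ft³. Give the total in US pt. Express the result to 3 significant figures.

28100 in³ = 973.160 US pt and 1.54 ft³ = 92.1600 US pt.
973.160 + 92.1600 ≈ 1070 US pt.

1070 US pt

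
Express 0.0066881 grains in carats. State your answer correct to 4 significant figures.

1 grain = 0.323995 ct.
0.0066881 × 0.323995 ≈ 0.002167 ct.

0.002167 carats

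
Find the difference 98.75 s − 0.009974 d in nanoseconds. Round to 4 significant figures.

98.75 s = 9.87500e+10 ns and 0.009974 d = 8.61754e+11 ns.
9.87500e+10 − 8.61754e+11 ≈ -7.630e+11 ns.

-7.630e+11 ns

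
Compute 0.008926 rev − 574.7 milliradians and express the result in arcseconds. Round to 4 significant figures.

0.008926 rev = 11568.1 arcsec and 574.7 mrad = 118540 arcsec.
11568.1 − 118540 ≈ -107000 arcsec.

-107000 arcseconds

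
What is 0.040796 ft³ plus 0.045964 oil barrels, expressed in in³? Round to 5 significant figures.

516.44 in³

0.040796 ft³ = 70.4955 in³ and 0.045964 bbl = 445.943 in³.
70.4955 + 445.943 ≈ 516.44 in³.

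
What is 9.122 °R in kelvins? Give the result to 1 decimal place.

5.1 K

°R = K × 9/5.
Applying the formula gives 5.1 K.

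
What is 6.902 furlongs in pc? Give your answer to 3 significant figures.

1 furlong = 6.51941e-15 pc.
Then 6.902 × 6.51941e-15 ≈ 4.50e-14 pc.

4.50e-14 parsecs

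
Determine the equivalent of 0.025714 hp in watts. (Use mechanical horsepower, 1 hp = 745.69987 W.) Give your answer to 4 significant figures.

19.17 W

1 horsepower = 745.700 W.
So 0.025714 × 745.700 ≈ 19.17 W.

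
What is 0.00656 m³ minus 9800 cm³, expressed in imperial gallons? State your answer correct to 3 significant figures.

-0.713 imperial gallons

0.00656 m³ = 1.44300 imp gal and 9800 cm³ = 2.15570 imp gal.
1.44300 − 2.15570 ≈ -0.713 imp gal.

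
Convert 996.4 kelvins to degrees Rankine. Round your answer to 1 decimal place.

°R = K × 9/5.
Applying the formula gives 1793.5 °R.

1793.5 °R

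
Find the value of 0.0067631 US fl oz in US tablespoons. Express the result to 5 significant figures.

0.013526 US tbsp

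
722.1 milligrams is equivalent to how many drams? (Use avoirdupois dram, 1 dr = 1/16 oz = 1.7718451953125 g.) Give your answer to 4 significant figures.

0.4075 drams

1 mg = 0.000564383 drams.
722.1 × 0.000564383 ≈ 0.4075 dr.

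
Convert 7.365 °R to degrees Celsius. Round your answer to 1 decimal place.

-269.1 °C

°R = (°C + 273.15) × 9/5.
Applying the formula gives -269.1 °C.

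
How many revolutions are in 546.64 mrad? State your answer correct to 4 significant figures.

1 mrad = 0.000159155 revolutions.
Thus 546.64 × 0.000159155 ≈ 0.08700 rev.

0.08700 revolutions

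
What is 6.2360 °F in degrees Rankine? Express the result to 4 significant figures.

465.9 °R

°R = °F + 459.67.
Applying the formula gives 465.9 °R.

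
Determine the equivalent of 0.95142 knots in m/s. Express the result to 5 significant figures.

0.48945 m/s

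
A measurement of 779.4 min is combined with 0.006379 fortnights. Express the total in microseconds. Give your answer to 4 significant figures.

5.448 × 10^10 microseconds

779.4 min = 4.67640 × 10^10 μs and 0.006379 fortnight = 7.71604 × 10^9 μs.
4.67640 × 10^10 + 7.71604 × 10^9 ≈ 5.448 × 10^10 μs.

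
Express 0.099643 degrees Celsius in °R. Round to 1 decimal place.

°R = (°C + 273.15) × 9/5.
Applying the formula gives 491.8 °R.

491.8 °R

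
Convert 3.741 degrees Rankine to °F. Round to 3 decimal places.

°R = °F + 459.67.
Applying the formula gives -455.929 °F.

-455.929 °F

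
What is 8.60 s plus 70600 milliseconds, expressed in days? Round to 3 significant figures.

0.000917 d

8.60 s = 9.95370e-5 d and 70600 ms = 0.000817130 d.
9.95370e-5 + 0.000817130 ≈ 0.000917 d.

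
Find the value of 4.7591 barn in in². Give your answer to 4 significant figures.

7.377e-25 in²

1 barn = 1.55000e-25 in².
So 4.7591 × 1.55000e-25 ≈ 7.377e-25 in².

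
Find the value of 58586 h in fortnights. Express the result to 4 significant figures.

1 h = 0.00297619 fortnights.
Thus 58586 × 0.00297619 ≈ 174.4 fortnight.

174.4 fortnights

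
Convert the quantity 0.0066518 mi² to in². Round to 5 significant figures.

1 square mile = 4.01449 × 10^9 in².
Thus 0.0066518 × 4.01449 × 10^9 ≈ 2.6704 × 10^7 in².

2.6704 × 10^7 square inches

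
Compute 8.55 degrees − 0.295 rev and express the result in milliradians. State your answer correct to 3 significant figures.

-1700 milliradians

8.55 ° = 149.226 mrad and 0.295 rev = 1853.54 mrad.
149.226 − 1853.54 ≈ -1700 mrad.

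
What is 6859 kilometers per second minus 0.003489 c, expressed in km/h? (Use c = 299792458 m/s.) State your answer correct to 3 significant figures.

2.09 × 10^7 km/h

6859 km/s = 2.46924 × 10^7 km/h and 0.003489 c = 3.76551 × 10^6 km/h.
2.46924 × 10^7 − 3.76551 × 10^6 ≈ 2.09 × 10^7 km/h.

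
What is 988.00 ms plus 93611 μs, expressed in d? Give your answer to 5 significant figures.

1.2519 × 10^-5 days

988.00 ms = 1.14352 × 10^-5 d and 93611 μs = 1.08346 × 10^-6 d.
1.14352 × 10^-5 + 1.08346 × 10^-6 ≈ 1.2519 × 10^-5 d.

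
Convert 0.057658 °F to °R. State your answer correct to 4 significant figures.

°R = °F + 459.67.
Applying the formula gives 459.7 °R.

459.7 °R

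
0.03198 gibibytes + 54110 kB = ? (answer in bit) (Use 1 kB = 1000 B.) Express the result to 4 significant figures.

0.03198 GiB = 2.74706e+8 bit and 54110 kB = 4.32880e+8 bit.
2.74706e+8 + 4.32880e+8 ≈ 7.076e+8 bit.

7.076e+8 bit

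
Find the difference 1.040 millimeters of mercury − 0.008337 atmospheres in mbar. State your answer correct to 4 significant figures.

1.040 mmHg = 1.38655 mbar and 0.008337 atm = 8.44747 mbar.
1.38655 − 8.44747 ≈ -7.061 mbar.

-7.061 millibar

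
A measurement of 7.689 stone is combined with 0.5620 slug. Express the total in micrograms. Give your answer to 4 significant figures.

5.703 × 10^10 μg

7.689 st = 4.88274 × 10^10 μg and 0.5620 slug = 8.20177 × 10^9 μg.
4.88274 × 10^10 + 8.20177 × 10^9 ≈ 5.703 × 10^10 μg.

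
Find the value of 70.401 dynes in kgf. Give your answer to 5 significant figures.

7.1789 × 10^-5 kilograms-force

1 dyne = 1.01972 × 10^-6 kgf.
Thus 70.401 × 1.01972 × 10^-6 ≈ 7.1789 × 10^-5 kgf.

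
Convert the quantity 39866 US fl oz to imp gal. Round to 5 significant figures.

259.34 imperial gallons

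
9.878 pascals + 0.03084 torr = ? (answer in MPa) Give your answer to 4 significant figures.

9.878 Pa = 9.87800e-6 MPa and 0.03084 torr = 4.11166e-6 MPa.
9.87800e-6 + 4.11166e-6 ≈ 1.399e-5 MPa.

1.399e-5 megapascals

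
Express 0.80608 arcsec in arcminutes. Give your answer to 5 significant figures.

1 arcsec = 0.0166667 arcminutes.
Then 0.80608 × 0.0166667 ≈ 0.013435 arcmin.

0.013435 arcminutes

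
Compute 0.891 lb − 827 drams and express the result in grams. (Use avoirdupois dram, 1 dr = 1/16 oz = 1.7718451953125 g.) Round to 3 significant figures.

0.891 lb = 404.151 g and 827 dr = 1465.32 g.
404.151 − 1465.32 ≈ -1060 g.

-1060 g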